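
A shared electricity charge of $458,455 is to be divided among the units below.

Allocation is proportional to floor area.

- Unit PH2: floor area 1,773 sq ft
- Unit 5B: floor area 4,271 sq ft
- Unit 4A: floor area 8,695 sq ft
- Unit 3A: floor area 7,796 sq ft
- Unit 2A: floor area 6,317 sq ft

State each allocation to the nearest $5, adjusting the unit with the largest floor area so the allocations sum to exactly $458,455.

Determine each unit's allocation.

Floor area total: 28,852.
Proportional shares: Unit PH2 1,773/28,852 × $458,455 = 28,172.77; Unit 5B 4,271/28,852 × $458,455 = 67,865.70; Unit 4A 8,695/28,852 × $458,455 = 138,162.56; Unit 3A 7,796/28,852 × $458,455 = 123,877.55; Unit 2A 6,317/28,852 × $458,455 = 100,376.41.
After rounding ($5): Unit PH2 $28,175; Unit 5B $67,865; Unit 4A $138,165; Unit 3A $123,880; Unit 2A $100,375. Sum = $458,460.
Difference $458,455 − $458,460 = −$5 applied to largest floor area (Unit 4A): Unit 4A becomes $138,160.

Unit PH2: $28,175; Unit 5B: $67,865; Unit 4A: $138,160; Unit 3A: $123,880; Unit 2A: $100,375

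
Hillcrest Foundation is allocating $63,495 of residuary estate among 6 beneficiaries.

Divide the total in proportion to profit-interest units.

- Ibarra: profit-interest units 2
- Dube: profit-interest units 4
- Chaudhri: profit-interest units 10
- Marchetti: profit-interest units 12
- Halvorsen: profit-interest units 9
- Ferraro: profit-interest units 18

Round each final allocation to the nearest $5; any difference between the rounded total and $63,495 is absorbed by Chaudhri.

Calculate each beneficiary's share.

Combined profit-interest units = 55.
Unrounded shares: Ibarra 2/55 × $63,495 = 2,308.91; Dube 4/55 × $63,495 = 4,617.82; Chaudhri 10/55 × $63,495 = 11,544.55; Marchetti 12/55 × $63,495 = 13,853.45; Halvorsen 9/55 × $63,495 = 10,390.09; Ferraro 18/55 × $63,495 = 20,780.18.
At nearest $5: Ibarra $2,310; Dube $4,620; Chaudhri $11,545; Marchetti $13,855; Halvorsen $10,390; Ferraro $20,780. Sum = $63,500.
Difference $63,495 − $63,500 = −$5 applied to Chaudhri: Chaudhri becomes $11,540.

Ibarra: $2,310 · Dube: $4,620 · Chaudhri: $11,540 · Marchetti: $13,855 · Halvorsen: $10,390 · Ferraro: $20,780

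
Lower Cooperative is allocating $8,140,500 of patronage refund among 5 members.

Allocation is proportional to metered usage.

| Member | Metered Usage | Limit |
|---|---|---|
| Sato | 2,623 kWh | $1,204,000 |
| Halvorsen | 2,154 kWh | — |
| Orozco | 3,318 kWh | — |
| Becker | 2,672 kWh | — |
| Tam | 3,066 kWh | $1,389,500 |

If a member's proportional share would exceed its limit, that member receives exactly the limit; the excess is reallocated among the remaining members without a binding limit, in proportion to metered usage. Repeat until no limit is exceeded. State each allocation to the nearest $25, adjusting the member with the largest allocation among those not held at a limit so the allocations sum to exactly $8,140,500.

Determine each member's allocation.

Combined metered usage = 13,833.
Proportional shares (ignoring caps): Sato 1,543,593.69; Halvorsen 1,267,594.66; Orozco 1,952,590.11; Becker 1,572,429.41; Tam 1,804,292.13.
Cap binds for Sato ($1,204,000), Tam ($1,389,500); balance $5,547,000 reallocated over remaining metered usage 8,144.
Remaining shares: Halvorsen 1,467,121.56 → $1,467,125; Orozco 2,259,939.34 → $2,259,950; Becker 1,819,939.10 → $1,819,950.
Rounding difference −$25 applied to Orozco → $2,259,925.

Sato: $1,204,000 | Halvorsen: $1,467,125 | Orozco: $2,259,925 | Becker: $1,819,950 | Tam: $1,389,500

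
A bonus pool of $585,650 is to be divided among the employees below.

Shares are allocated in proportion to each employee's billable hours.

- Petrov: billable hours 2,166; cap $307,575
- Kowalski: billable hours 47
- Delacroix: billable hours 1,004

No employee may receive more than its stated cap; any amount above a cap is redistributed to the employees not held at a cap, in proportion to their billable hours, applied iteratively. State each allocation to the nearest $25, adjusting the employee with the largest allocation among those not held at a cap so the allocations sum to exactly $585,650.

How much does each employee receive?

Petrov: $307,575; Kowalski: $12,425; Delacroix: $265,650

Billable hours total: 3,217.
Unconstrained shares: Petrov 394,317.03; Kowalski 8,556.28; Delacroix 182,776.69.
Cap binds for Petrov ($307,575); balance $278,075 reallocated over remaining billable hours 1,051.
Shares after redistribution: Kowalski 12,435.32 → $12,425; Delacroix 265,639.68 → $265,650.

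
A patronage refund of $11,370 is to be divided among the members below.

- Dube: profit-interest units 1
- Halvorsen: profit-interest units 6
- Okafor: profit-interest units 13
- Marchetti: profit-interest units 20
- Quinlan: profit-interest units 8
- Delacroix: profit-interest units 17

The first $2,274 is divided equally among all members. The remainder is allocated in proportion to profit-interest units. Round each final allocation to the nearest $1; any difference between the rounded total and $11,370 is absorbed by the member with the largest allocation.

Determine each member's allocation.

Dube: $519 | Halvorsen: $1,219 | Okafor: $2,198 | Marchetti: $3,177 | Quinlan: $1,499 | Delacroix: $2,758

First tranche $2,274 split equally: $379 each.
Remainder $9,096 by profit-interest units (total 65): Dube 139.94 → $140; Halvorsen 839.63 → $840; Okafor 1,819.20 → $1,819; Marchetti 2,798.77 → $2,799; Quinlan 1,119.51 → $1,120; Delacroix 2,378.95 → $2,379.
Rounding difference −$1 on remainder applied to Marchetti.
Totals: Dube $379 + $140 = $519; Halvorsen $379 + $840 = $1,219; Okafor $379 + $1,819 = $2,198; Marchetti $379 + $2,798 = $3,177; Quinlan $379 + $1,120 = $1,499; Delacroix $379 + $2,379 = $2,758.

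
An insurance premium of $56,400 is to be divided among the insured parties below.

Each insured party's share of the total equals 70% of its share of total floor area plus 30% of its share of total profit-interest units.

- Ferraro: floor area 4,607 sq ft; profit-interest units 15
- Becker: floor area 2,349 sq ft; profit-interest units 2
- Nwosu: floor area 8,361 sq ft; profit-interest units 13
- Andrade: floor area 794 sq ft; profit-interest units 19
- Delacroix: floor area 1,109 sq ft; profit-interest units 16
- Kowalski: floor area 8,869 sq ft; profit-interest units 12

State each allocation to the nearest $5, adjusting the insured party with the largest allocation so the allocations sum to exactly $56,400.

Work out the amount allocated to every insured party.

Ferraro: $10,270; Becker: $3,995; Nwosu: $15,510; Andrade: $5,375; Delacroix: $5,195; Kowalski: $16,055

Floor area total 26,089; profit-interest units total 77.
Composite weights (70% floor area + 30% profit-interest units): Ferraro 0.1821; Becker 0.0708; Nwosu 0.2750; Andrade 0.0953; Delacroix 0.0921; Kowalski 0.2847.
Pro-rata amounts: Ferraro 10,267.79; Becker 3,994.18; Nwosu 15,509.17; Andrade 5,376.61; Delacroix 5,194.07; Kowalski 16,058.18.
After rounding ($5): Ferraro $10,270; Becker $3,995; Nwosu $15,510; Andrade $5,375; Delacroix $5,195; Kowalski $16,060. Sum = $56,405.
Difference $56,400 − $56,405 = −$5 applied to largest allocation (Kowalski): Kowalski becomes $16,055.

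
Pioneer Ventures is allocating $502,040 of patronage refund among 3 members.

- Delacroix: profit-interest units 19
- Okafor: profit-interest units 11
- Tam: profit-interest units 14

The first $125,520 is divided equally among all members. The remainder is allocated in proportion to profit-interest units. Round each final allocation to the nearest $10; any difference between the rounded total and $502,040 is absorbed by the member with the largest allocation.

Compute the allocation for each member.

Delacroix: $204,430; Okafor: $135,970; Tam: $161,640

Equal tier: $125,520 ÷ 3 = $41,840 apiece.
Remainder $376,520 by profit-interest units (total 44): Delacroix 162,588.18 → $162,590; Okafor 94,130.00 → $94,130; Tam 119,801.82 → $119,800.
Totals: Delacroix $41,840 + $162,590 = $204,430; Okafor $41,840 + $94,130 = $135,970; Tam $41,840 + $119,800 = $161,640.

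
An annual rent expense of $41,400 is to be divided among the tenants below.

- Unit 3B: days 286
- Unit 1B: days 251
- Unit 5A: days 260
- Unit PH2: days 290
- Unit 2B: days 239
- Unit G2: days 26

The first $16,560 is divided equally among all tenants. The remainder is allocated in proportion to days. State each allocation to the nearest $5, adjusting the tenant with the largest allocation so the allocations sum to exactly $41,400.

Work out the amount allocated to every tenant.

Unit 3B: $8,015 · Unit 1B: $7,370 · Unit 5A: $7,535 · Unit PH2: $8,090 · Unit 2B: $7,150 · Unit G2: $3,240

Equal tier: $16,560 ÷ 6 = $2,760 apiece.
Remainder $24,840 by days (total 1,352): Unit 3B 5,254.62 → $5,255; Unit 1B 4,611.57 → $4,610; Unit 5A 4,776.92 → $4,775; Unit PH2 5,328.11 → $5,330; Unit 2B 4,391.09 → $4,390; Unit G2 477.69 → $480.
Totals: Unit 3B $2,760 + $5,255 = $8,015; Unit 1B $2,760 + $4,610 = $7,370; Unit 5A $2,760 + $4,775 = $7,535; Unit PH2 $2,760 + $5,330 = $8,090; Unit 2B $2,760 + $4,390 = $7,150; Unit G2 $2,760 + $480 = $3,240.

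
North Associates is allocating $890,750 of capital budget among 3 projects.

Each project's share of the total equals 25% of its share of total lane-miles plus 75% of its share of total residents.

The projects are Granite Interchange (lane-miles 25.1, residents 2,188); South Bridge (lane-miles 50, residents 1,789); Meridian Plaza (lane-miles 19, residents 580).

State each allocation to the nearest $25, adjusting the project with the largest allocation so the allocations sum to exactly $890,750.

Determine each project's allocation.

Granite Interchange: $380,175 | South Bridge: $380,575 | Meridian Plaza: $130,000

Lane-miles total 94.1; residents total 4,557.
Combined weights (25% lane-miles + 75% residents): Granite Interchange 0.4268; South Bridge 0.4273; Meridian Plaza 0.1459.
Unrounded shares: Granite Interchange 380,162.93; South Bridge 380,594.79; Meridian Plaza 129,992.27.
After rounding ($25): Granite Interchange $380,175; South Bridge $380,600; Meridian Plaza $130,000. Sum = $890,775.
Difference $890,750 − $890,775 = −$25 applied to largest allocation (South Bridge): South Bridge becomes $380,575.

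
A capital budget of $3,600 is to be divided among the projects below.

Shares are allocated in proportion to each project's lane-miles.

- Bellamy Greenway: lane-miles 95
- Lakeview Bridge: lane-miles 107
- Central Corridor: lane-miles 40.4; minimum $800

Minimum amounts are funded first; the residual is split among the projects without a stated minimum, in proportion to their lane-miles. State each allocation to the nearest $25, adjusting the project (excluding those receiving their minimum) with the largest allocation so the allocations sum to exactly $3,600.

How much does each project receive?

Bellamy Greenway: $1,325 | Lakeview Bridge: $1,475 | Central Corridor: $800

Minimums first: Central Corridor $800. Remaining pool $2,800.
Remaining pool split over remaining lane-miles 202: Bellamy Greenway 1,316.83 → $1,325; Lakeview Bridge 1,483.17 → $1,475.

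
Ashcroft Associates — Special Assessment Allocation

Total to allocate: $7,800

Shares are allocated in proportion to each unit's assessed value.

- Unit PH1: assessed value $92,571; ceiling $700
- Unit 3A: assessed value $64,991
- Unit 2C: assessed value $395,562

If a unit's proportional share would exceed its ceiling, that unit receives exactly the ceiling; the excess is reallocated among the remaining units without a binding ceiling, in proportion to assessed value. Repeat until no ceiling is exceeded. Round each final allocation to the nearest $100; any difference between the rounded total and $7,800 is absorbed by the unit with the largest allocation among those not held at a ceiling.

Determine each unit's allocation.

Unit PH1: $700 · Unit 3A: $1,000 · Unit 2C: $6,100

Total assessed value = 553,124.
Proportional shares (ignoring caps): Unit PH1 1,305.41; Unit 3A 916.48; Unit 2C 5,578.10.
Cap binds for Unit PH1 ($700); residual $7,100 reallocated over remaining assessed value 460,553.
Shares after redistribution: Unit 3A 1,001.92 → $1,000; Unit 2C 6,098.08 → $6,100.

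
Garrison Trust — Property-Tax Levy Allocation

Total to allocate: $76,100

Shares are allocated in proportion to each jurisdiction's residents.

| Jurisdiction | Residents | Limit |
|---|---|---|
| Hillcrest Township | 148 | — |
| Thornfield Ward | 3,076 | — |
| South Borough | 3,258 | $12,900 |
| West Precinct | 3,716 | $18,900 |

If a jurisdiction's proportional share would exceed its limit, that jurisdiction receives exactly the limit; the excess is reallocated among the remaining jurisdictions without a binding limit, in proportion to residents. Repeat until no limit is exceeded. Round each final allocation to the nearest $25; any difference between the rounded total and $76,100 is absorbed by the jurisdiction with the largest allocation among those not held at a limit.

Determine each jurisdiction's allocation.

Hillcrest Township: $2,025 | Thornfield Ward: $42,275 | South Borough: $12,900 | West Precinct: $18,900

Sum of residents: 10,198.
Pro-rata shares before constraints: Hillcrest Township 1,104.41; Thornfield Ward 22,953.87; South Borough 24,312.00; West Precinct 27,729.71.
Held at cap: South Borough ($12,900), West Precinct ($18,900); remaining pool $44,300 reallocated over remaining residents 3,224.
Remaining shares: Hillcrest Township 2,033.62 → $2,025; Thornfield Ward 42,266.38 → $42,275.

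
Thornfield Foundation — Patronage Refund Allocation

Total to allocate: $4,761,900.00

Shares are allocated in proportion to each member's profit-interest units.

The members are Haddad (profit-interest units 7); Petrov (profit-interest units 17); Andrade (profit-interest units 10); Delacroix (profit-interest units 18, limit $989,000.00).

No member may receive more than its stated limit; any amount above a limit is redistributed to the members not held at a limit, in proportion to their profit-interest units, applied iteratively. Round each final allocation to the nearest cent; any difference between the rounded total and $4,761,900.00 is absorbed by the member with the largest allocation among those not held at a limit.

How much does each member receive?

Haddad: $776,773.53 · Petrov: $1,886,450.00 · Andrade: $1,109,676.47 · Delacroix: $989,000.00

Combined profit-interest units = 52.
Proportional shares (ignoring caps): Haddad 641,025.0000; Petrov 1,556,775.0000; Andrade 915,750.0000; Delacroix 1,648,350.0000.
Held at cap: Delacroix ($989,000.00); balance $3,772,900.00 reallocated over remaining profit-interest units 34.
Remaining shares: Haddad 776,773.5294 → $776,773.53; Petrov 1,886,450.0000 → $1,886,450.00; Andrade 1,109,676.4706 → $1,109,676.47.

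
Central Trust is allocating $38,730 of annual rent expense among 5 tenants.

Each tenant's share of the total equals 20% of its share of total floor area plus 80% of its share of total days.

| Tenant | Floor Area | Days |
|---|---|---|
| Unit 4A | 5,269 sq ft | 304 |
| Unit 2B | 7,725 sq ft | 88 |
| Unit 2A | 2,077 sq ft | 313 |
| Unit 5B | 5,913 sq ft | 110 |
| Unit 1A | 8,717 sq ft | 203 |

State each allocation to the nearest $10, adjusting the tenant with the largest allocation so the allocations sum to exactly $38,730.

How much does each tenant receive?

Unit 4A: $10,630 | Unit 2B: $4,690 | Unit 2A: $10,070 | Unit 5B: $4,890 | Unit 1A: $8,450

Floor area total 29,701; days total 1,018.
Combined weights (20% floor area + 80% days): Unit 4A 0.2744; Unit 2B 0.1212; Unit 2A 0.2600; Unit 5B 0.1263; Unit 1A 0.2182.
Raw shares: Unit 4A 10,626.74; Unit 2B 4,693.06; Unit 2A 10,068.19; Unit 5B 4,890.08; Unit 1A 8,451.93.
At nearest $10: Unit 4A $10,630; Unit 2B $4,690; Unit 2A $10,070; Unit 5B $4,890; Unit 1A $8,450. Sum = $38,730.
Sum already equals the total — no adjustment.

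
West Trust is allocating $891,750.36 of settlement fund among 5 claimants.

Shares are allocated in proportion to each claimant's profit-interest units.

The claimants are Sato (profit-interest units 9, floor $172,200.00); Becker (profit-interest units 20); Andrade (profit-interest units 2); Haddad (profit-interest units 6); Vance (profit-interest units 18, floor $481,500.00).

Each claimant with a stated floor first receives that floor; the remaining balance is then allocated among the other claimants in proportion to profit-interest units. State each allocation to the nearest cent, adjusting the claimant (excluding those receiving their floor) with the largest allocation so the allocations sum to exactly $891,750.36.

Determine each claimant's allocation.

Guaranteed amounts: Sato $172,200.00; Vance $481,500.00. Residual $238,050.36.
Residual split over remaining profit-interest units 28: Becker 170,035.9714 → $170,035.97; Andrade 17,003.5971 → $17,003.60; Haddad 51,010.7914 → $51,010.79.

Sato: $172,200.00 | Becker: $170,035.97 | Andrade: $17,003.60 | Haddad: $51,010.79 | Vance: $481,500.00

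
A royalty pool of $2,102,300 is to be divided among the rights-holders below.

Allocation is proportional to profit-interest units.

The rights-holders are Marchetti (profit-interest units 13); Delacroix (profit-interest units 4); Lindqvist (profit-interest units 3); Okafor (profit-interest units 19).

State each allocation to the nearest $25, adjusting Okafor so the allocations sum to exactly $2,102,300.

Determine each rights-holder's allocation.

Sum of profit-interest units: 39.
Unrounded shares: Marchetti 13/39 × $2,102,300 = 700,766.67; Delacroix 4/39 × $2,102,300 = 215,620.51; Lindqvist 3/39 × $2,102,300 = 161,715.38; Okafor 19/39 × $2,102,300 = 1,024,197.44.
Rounded to nearest $25: Marchetti $700,775; Delacroix $215,625; Lindqvist $161,725; Okafor $1,024,200. Sum = $2,102,325.
Difference $2,102,300 − $2,102,325 = −$25 applied to Okafor: Okafor becomes $1,024,175.

Marchetti: $700,775; Delacroix: $215,625; Lindqvist: $161,725; Okafor: $1,024,175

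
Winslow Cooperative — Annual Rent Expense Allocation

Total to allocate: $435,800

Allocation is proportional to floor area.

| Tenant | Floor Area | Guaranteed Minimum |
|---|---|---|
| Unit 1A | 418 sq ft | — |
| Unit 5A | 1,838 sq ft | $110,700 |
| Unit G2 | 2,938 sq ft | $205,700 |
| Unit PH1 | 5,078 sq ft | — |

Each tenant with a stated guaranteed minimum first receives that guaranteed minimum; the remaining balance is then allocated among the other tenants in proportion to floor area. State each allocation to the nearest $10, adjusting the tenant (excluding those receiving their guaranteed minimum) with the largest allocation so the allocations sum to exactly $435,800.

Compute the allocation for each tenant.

Unit 1A: $9,080; Unit 5A: $110,700; Unit G2: $205,700; Unit PH1: $110,320

Minimums first: Unit 5A $110,700; Unit G2 $205,700. Residual $119,400.
Residual split over remaining floor area 5,496: Unit 1A 9,081.00 → $9,080; Unit PH1 110,319.00 → $110,320.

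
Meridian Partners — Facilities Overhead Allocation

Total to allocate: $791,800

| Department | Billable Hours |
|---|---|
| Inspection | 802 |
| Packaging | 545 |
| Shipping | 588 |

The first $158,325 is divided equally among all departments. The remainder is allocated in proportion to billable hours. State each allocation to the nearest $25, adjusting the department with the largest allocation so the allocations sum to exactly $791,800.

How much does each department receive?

Equal tier: $158,325 ÷ 3 = $52,775 apiece.
Remainder $633,475 by billable hours (total 1,935): Inspection 262,556.56 → $262,550; Packaging 178,420.61 → $178,425; Shipping 192,497.83 → $192,500.
Totals: Inspection $52,775 + $262,550 = $315,325; Packaging $52,775 + $178,425 = $231,200; Shipping $52,775 + $192,500 = $245,275.

Inspection: $315,325 | Packaging: $231,200 | Shipping: $245,275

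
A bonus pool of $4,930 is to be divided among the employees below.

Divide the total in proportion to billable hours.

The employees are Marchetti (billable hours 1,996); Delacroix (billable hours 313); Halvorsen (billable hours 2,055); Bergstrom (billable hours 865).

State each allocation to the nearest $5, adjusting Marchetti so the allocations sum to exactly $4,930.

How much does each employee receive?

Marchetti: $1,885 | Delacroix: $295 | Halvorsen: $1,935 | Bergstrom: $815

Total billable hours = 5,229.
Pro-rata amounts: Marchetti 1,996/5,229 × $4,930 = 1,881.87; Delacroix 313/5,229 × $4,930 = 295.10; Halvorsen 2,055/5,229 × $4,930 = 1,937.49; Bergstrom 865/5,229 × $4,930 = 815.54.
At nearest $5: Marchetti $1,880; Delacroix $295; Halvorsen $1,935; Bergstrom $815. Sum = $4,925.
Difference $4,930 − $4,925 = +$5 applied to Marchetti: Marchetti becomes $1,885.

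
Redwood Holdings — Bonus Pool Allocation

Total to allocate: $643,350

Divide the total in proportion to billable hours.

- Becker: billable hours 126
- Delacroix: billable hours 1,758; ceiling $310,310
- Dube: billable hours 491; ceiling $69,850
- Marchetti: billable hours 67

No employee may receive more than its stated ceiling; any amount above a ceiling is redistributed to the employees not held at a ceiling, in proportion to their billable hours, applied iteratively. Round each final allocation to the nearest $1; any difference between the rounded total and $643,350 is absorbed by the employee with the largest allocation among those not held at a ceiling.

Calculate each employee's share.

Becker: $171,824 · Delacroix: $310,310 · Dube: $69,850 · Marchetti: $91,366

Combined billable hours = 2,442.
Proportional shares (ignoring caps): Becker 33,194.96; Delacroix 463,148.77; Dube 129,354.98; Marchetti 17,651.29.
Capped: Delacroix ($310,310), Dube ($69,850); residual $263,190 reallocated over remaining billable hours 193.
Shares after redistribution: Becker 171,823.52 → $171,824; Marchetti 91,366.48 → $91,366.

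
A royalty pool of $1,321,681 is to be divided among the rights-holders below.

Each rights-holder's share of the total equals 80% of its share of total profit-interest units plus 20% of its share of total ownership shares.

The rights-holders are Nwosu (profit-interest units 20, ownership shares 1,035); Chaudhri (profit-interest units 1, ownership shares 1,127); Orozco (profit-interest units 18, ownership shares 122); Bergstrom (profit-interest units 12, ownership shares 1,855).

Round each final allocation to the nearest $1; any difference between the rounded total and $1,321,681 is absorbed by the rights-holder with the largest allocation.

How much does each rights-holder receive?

Nwosu: $480,745 | Chaudhri: $92,708 | Orozco: $380,972 | Bergstrom: $367,256

Profit-interest units total 51; ownership shares total 4,139.
Blended shares (80% profit-interest units + 20% ownership shares): Nwosu 0.3637; Chaudhri 0.0701; Orozco 0.2882; Bergstrom 0.2779.
Proportional shares: Nwosu 480,745.04; Chaudhri 92,707.82; Orozco 380,972.02; Bergstrom 367,256.12.
At nearest $1: Nwosu $480,745; Chaudhri $92,708; Orozco $380,972; Bergstrom $367,256. Sum = $1,321,681.
No rounding difference to absorb.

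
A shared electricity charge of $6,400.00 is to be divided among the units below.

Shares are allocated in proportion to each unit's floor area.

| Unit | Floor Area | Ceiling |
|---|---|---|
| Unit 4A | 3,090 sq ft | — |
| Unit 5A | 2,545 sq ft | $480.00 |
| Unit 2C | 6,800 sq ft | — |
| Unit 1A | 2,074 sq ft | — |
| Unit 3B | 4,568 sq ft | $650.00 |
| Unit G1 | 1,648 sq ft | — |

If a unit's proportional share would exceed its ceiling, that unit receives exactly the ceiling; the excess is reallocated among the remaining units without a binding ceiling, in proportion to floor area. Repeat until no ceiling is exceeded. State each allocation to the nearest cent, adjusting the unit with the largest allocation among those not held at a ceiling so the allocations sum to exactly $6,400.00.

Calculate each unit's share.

Sum of floor area: 20,725.
Pro-rata shares before constraints: Unit 4A 954.2099; Unit 5A 785.9107; Unit 2C 2,099.8794; Unit 1A 640.4632; Unit 3B 1,410.6248; Unit G1 508.9119.
Cap binds for Unit 5A ($480.00), Unit 3B ($650.00); remaining pool $5,270.00 reallocated over remaining floor area 13,612.
Remaining shares: Unit 4A 1,196.3194 → $1,196.32; Unit 2C 2,632.6770 → $2,632.68; Unit 1A 802.9665 → $802.97; Unit G1 638.0370 → $638.04.
Rounding difference −$0.01 applied to Unit 2C → $2,632.67.

Unit 4A: $1,196.32 · Unit 5A: $480.00 · Unit 2C: $2,632.67 · Unit 1A: $802.97 · Unit 3B: $650.00 · Unit G1: $638.04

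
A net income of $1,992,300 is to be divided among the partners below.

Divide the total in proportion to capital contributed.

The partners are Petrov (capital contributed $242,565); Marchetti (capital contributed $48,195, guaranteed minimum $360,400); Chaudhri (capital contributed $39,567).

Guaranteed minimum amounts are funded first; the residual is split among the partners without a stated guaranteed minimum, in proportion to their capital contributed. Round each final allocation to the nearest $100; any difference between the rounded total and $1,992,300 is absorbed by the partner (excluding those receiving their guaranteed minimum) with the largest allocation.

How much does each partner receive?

Petrov: $1,403,000 · Marchetti: $360,400 · Chaudhri: $228,900

Guaranteed amounts: Marchetti $360,400. Balance $1,631,900.
Balance split over remaining capital contributed 282,132: Petrov 1,403,037.67 → $1,403,000; Chaudhri 228,862.33 → $228,900.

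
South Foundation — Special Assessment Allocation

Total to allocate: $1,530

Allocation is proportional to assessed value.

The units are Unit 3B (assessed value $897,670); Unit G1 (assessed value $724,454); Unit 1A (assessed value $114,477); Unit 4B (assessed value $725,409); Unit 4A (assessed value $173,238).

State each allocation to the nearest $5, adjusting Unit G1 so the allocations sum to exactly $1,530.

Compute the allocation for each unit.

Unit 3B: $520 · Unit G1: $425 · Unit 1A: $65 · Unit 4B: $420 · Unit 4A: $100

Total assessed value = 2,635,248.
Proportional shares: Unit 3B 897,670/2,635,248 × $1,530 = 521.18; Unit G1 724,454/2,635,248 × $1,530 = 420.61; Unit 1A 114,477/2,635,248 × $1,530 = 66.46; Unit 4B 725,409/2,635,248 × $1,530 = 421.17; Unit 4A 173,238/2,635,248 × $1,530 = 100.58.
After rounding ($5): Unit 3B $520; Unit G1 $420; Unit 1A $65; Unit 4B $420; Unit 4A $100. Sum = $1,525.
Difference $1,530 − $1,525 = +$5 applied to Unit G1: Unit G1 becomes $425.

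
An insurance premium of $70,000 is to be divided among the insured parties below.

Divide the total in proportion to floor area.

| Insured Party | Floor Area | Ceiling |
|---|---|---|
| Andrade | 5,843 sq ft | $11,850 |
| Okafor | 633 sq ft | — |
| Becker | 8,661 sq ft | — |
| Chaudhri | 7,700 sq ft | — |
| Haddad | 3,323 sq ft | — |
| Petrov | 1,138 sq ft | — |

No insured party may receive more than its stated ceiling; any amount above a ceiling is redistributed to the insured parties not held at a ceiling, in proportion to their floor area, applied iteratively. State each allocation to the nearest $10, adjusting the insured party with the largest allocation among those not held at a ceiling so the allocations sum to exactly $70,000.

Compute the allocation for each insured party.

Sum of floor area: 27,298.
Pro-rata shares before constraints: Andrade 14,983.15; Okafor 1,623.20; Becker 22,209.32; Chaudhri 19,745.04; Haddad 8,521.14; Petrov 2,918.16.
Capped: Andrade ($11,850); balance $58,150 reallocated over remaining floor area 21,455.
Remaining shares: Okafor 1,715.64 → $1,720; Becker 23,474.12 → $23,470; Chaudhri 20,869.49 → $20,870; Haddad 9,006.41 → $9,010; Petrov 3,084.35 → $3,080.

Andrade: $11,850; Okafor: $1,720; Becker: $23,470; Chaudhri: $20,870; Haddad: $9,010; Petrov: $3,080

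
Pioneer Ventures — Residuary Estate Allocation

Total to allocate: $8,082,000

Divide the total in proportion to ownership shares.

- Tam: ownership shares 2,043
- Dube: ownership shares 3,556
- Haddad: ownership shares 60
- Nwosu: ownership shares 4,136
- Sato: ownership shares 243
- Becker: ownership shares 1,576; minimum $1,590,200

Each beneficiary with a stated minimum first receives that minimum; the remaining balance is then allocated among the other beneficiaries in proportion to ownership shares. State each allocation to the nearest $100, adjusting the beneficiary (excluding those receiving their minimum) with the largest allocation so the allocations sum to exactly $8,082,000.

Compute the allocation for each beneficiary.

Minimums first: Becker $1,590,200. Residual $6,491,800.
Residual split over remaining ownership shares 10,038: Tam 1,321,253.97 → $1,321,300; Dube 2,299,745.05 → $2,299,700; Haddad 38,803.35 → $38,800; Nwosu 2,674,844.07 → $2,674,800; Sato 157,153.56 → $157,200.

Tam: $1,321,300; Dube: $2,299,700; Haddad: $38,800; Nwosu: $2,674,800; Sato: $157,200; Becker: $1,590,200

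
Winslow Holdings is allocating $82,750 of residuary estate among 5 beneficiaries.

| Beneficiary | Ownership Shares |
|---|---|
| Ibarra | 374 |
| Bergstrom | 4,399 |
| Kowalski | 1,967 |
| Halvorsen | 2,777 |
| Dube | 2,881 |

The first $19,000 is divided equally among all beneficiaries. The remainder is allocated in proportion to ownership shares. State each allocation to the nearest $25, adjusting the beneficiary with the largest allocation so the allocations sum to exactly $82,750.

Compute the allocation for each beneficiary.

Equal tier: $19,000 ÷ 5 = $3,800 apiece.
Remainder $63,750 by ownership shares (total 12,398): Ibarra 1,923.09 → $1,925; Bergstrom 22,619.47 → $22,625; Kowalski 10,114.23 → $10,125; Halvorsen 14,279.22 → $14,275; Dube 14,813.98 → $14,825.
Rounding difference −$25 on remainder applied to Bergstrom.
Totals: Ibarra $3,800 + $1,925 = $5,725; Bergstrom $3,800 + $22,600 = $26,400; Kowalski $3,800 + $10,125 = $13,925; Halvorsen $3,800 + $14,275 = $18,075; Dube $3,800 + $14,825 = $18,625.

Ibarra: $5,725 | Bergstrom: $26,400 | Kowalski: $13,925 | Halvorsen: $18,075 | Dube: $18,625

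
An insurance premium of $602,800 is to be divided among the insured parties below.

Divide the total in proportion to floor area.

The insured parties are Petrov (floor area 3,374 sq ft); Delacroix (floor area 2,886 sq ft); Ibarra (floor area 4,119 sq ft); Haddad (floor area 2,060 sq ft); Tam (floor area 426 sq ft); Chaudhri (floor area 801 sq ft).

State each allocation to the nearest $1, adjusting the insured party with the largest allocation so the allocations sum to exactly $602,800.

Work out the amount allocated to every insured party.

Floor area total: 13,666.
Unrounded shares: Petrov 3,374/13,666 × $602,800 = 148,825.35; Delacroix 2,886/13,666 × $602,800 = 127,299.93; Ibarra 4,119/13,666 × $602,800 = 181,686.90; Haddad 2,060/13,666 × $602,800 = 90,865.51; Tam 426/13,666 × $602,800 = 18,790.63; Chaudhri 801/13,666 × $602,800 = 35,331.68.
At nearest $1: Petrov $148,825; Delacroix $127,300; Ibarra $181,687; Haddad $90,866; Tam $18,791; Chaudhri $35,332. Sum = $602,801.
Difference $602,800 − $602,801 = −$1 applied to largest allocation (Ibarra): Ibarra becomes $181,686.

Petrov: $148,825; Delacroix: $127,300; Ibarra: $181,686; Haddad: $90,866; Tam: $18,791; Chaudhri: $35,332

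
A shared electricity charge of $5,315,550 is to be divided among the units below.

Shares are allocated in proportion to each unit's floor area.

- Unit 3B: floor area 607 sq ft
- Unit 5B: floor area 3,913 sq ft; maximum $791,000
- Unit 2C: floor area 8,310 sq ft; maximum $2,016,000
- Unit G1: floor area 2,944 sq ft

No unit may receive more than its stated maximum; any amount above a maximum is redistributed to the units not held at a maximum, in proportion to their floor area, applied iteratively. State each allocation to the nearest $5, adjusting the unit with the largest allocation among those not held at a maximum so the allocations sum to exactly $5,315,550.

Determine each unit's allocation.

Total floor area = 15,774.
Unconstrained shares: Unit 3B 204,547.92; Unit 5B 1,318,609.56; Unit 2C 2,800,318.28; Unit G1 992,074.25.
Held at cap: Unit 5B ($791,000), Unit 2C ($2,016,000); residual $2,508,550 reallocated over remaining floor area 3,551.
Shares after redistribution: Unit 3B 428,805.93 → $428,805; Unit G1 2,079,744.07 → $2,079,745.

Unit 3B: $428,805 · Unit 5B: $791,000 · Unit 2C: $2,016,000 · Unit G1: $2,079,745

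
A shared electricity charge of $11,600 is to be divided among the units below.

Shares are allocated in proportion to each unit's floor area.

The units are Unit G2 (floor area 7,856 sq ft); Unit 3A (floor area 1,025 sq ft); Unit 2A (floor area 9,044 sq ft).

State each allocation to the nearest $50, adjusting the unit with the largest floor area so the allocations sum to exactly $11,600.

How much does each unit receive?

Unit G2: $5,100 | Unit 3A: $650 | Unit 2A: $5,850

Total floor area = 7,856 + 1,025 + 9,044 = 17,925.
Raw shares: Unit G2 5,083.94; Unit 3A 663.32; Unit 2A 5,852.74.
Rounded to nearest $50: Unit G2 $5,100; Unit 3A $650; Unit 2A $5,850. Sum = $11,600.
Sum already equals the total — no adjustment.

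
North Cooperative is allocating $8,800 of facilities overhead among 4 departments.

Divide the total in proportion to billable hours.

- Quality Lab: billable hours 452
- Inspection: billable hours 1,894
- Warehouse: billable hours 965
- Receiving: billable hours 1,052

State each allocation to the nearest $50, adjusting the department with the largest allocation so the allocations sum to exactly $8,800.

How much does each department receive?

Sum of billable hours: 4,363.
Pro-rata amounts: Quality Lab 452/4,363 × $8,800 = 911.67; Inspection 1,894/4,363 × $8,800 = 3,820.12; Warehouse 965/4,363 × $8,800 = 1,946.37; Receiving 1,052/4,363 × $8,800 = 2,121.84.
After rounding ($50): Quality Lab $900; Inspection $3,800; Warehouse $1,950; Receiving $2,100. Sum = $8,750.
Difference $8,800 − $8,750 = +$50 applied to largest allocation (Inspection): Inspection becomes $3,850.

Quality Lab: $900; Inspection: $3,850; Warehouse: $1,950; Receiving: $2,100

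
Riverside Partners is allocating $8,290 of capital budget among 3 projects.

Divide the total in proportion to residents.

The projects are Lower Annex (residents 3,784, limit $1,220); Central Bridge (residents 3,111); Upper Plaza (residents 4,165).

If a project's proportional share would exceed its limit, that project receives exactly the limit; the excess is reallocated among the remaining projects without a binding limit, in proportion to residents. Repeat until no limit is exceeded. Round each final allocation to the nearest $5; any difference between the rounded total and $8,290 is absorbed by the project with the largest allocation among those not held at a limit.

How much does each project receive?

Residents total: 11,060.
Unconstrained shares: Lower Annex 2,836.29; Central Bridge 2,331.84; Upper Plaza 3,121.87.
Cap binds for Lower Annex ($1,220); remaining pool $7,070 reallocated over remaining residents 7,276.
Redistributed shares: Central Bridge 3,022.92 → $3,025; Upper Plaza 4,047.08 → $4,045.

Lower Annex: $1,220 | Central Bridge: $3,025 | Upper Plaza: $4,045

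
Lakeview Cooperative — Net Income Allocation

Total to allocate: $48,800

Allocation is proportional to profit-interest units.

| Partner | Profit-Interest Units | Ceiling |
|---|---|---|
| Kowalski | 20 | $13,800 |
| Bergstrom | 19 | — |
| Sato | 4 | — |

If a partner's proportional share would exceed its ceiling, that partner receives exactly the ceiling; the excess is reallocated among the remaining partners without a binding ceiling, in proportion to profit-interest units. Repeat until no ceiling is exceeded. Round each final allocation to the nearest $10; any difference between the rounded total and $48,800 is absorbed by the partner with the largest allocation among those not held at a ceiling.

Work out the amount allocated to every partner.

Kowalski: $13,800 · Bergstrom: $28,910 · Sato: $6,090

Total profit-interest units = 43.
Pro-rata shares before constraints: Kowalski 22,697.67; Bergstrom 21,562.79; Sato 4,539.53.
Held at cap: Kowalski ($13,800); balance $35,000 reallocated over remaining profit-interest units 23.
Remaining shares: Bergstrom 28,913.04 → $28,910; Sato 6,086.96 → $6,090.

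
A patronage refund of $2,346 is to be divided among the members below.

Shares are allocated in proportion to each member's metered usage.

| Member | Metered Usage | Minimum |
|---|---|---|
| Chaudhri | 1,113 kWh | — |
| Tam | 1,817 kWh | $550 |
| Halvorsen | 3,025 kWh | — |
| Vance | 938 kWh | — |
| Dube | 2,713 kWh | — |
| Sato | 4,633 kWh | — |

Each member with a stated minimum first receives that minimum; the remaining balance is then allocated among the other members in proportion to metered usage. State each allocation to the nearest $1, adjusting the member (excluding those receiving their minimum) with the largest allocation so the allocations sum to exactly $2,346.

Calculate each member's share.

Guaranteed amounts: Tam $550. Residual $1,796.
Residual split over remaining metered usage 12,422: Chaudhri 160.92 → $161; Halvorsen 437.36 → $437; Vance 135.62 → $136; Dube 392.25 → $392; Sato 669.85 → $670.

Chaudhri: $161; Tam: $550; Halvorsen: $437; Vance: $136; Dube: $392; Sato: $670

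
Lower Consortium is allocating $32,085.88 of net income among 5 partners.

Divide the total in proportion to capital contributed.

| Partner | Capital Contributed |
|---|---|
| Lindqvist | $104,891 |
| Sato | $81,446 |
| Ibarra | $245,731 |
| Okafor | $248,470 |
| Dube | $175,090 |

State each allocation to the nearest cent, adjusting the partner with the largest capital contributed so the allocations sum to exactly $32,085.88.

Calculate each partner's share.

Lindqvist: $3,933.39 | Sato: $3,054.21 | Ibarra: $9,214.86 | Okafor: $9,317.58 | Dube: $6,565.84

Capital contributed total: 104,891 + 81,446 + 245,731 + 248,470 + 175,090 = 855,628.
Pro-rata amounts: Lindqvist 3,933.3917; Sato 3,054.2088; Ibarra 9,214.8637; Okafor 9,317.5756; Dube 6,565.8402.
After rounding (cent): Lindqvist $3,933.39; Sato $3,054.21; Ibarra $9,214.86; Okafor $9,317.58; Dube $6,565.84. Sum = $32,085.88.
No rounding difference to absorb.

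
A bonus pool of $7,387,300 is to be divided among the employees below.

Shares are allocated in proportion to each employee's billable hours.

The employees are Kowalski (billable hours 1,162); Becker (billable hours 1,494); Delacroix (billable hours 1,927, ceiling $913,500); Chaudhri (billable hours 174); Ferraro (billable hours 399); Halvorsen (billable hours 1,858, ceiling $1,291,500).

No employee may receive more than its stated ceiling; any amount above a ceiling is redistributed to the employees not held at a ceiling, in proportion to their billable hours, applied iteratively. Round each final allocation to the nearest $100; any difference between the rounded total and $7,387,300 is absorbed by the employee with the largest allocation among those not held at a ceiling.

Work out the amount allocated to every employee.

Kowalski: $1,864,900; Becker: $2,397,700; Delacroix: $913,500; Chaudhri: $279,300; Ferraro: $640,400; Halvorsen: $1,291,500

Billable hours total: 7,014.
Proportional shares (ignoring caps): Kowalski 1,223,844.11; Becker 1,573,513.86; Delacroix 2,029,559.04; Chaudhri 183,260.65; Ferraro 420,235.63; Halvorsen 1,956,886.71.
Capped: Delacroix ($913,500), Halvorsen ($1,291,500); residual $5,182,300 reallocated over remaining billable hours 3,229.
Remaining shares: Kowalski 1,864,921.83 → $1,864,900; Becker 2,397,756.64 → $2,397,800; Chaudhri 279,256.80 → $279,300; Ferraro 640,364.73 → $640,400.
Rounding difference −$100 applied to Becker → $2,397,700.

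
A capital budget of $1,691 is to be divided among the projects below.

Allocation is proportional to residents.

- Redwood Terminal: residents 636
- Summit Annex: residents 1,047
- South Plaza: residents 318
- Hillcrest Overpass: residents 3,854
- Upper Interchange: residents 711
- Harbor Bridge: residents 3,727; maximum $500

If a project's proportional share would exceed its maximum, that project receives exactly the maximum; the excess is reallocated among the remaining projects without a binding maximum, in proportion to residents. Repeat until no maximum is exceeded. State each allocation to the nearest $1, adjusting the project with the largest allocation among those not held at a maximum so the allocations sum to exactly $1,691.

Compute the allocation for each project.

Redwood Terminal: $115 · Summit Annex: $190 · South Plaza: $58 · Hillcrest Overpass: $699 · Upper Interchange: $129 · Harbor Bridge: $500

Residents total: 10,293.
Unconstrained shares: Redwood Terminal 104.49; Summit Annex 172.01; South Plaza 52.24; Hillcrest Overpass 633.16; Upper Interchange 116.81; Harbor Bridge 612.30.
Held at cap: Harbor Bridge ($500); balance $1,191 reallocated over remaining residents 6,566.
Remaining shares: Redwood Terminal 115.36 → $115; Summit Annex 189.91 → $190; South Plaza 57.68 → $58; Hillcrest Overpass 699.07 → $699; Upper Interchange 128.97 → $129.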